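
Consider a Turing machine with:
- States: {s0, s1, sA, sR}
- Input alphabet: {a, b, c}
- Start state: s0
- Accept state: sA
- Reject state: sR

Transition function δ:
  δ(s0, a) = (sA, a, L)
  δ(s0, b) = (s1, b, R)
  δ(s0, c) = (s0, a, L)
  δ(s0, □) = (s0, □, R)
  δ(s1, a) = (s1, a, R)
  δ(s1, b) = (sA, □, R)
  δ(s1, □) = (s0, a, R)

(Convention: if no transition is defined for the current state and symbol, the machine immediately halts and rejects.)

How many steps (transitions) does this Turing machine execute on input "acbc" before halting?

Execution trace:
Initial: [s0]acbc
Step 1: δ(s0, a) = (sA, a, L) → [sA]□acbc

The machine reaches the accept state sA and halts.

The machine executed 1 step before halting.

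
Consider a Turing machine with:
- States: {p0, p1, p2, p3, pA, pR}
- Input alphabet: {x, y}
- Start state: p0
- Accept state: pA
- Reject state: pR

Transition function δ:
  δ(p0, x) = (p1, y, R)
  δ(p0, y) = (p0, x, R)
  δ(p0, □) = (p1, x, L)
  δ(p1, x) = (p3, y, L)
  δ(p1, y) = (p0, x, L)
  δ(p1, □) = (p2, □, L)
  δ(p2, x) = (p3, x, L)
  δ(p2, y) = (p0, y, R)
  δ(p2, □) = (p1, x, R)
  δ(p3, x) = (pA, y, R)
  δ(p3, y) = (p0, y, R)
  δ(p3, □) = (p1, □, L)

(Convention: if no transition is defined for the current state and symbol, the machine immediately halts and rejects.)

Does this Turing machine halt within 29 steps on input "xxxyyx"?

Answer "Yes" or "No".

Execution trace:
Initial: [p0]xxxyyx
Step 1: δ(p0, x) = (p1, y, R) → y[p1]xxyyx
Step 2: δ(p1, x) = (p3, y, L) → [p3]yyxyyx
Step 3: δ(p3, y) = (p0, y, R) → y[p0]yxyyx
Step 4: δ(p0, y) = (p0, x, R) → yx[p0]xyyx
Step 5: δ(p0, x) = (p1, y, R) → yxy[p1]yyx
Step 6: δ(p1, y) = (p0, x, L) → yx[p0]yxyx
Step 7: δ(p0, y) = (p0, x, R) → yxx[p0]xyx
Step 8: δ(p0, x) = (p1, y, R) → yxxy[p1]yx
Step 9: δ(p1, y) = (p0, x, L) → yxx[p0]yxx
Step 10: δ(p0, y) = (p0, x, R) → yxxx[p0]xx
Step 11: δ(p0, x) = (p1, y, R) → yxxxy[p1]x
Step 12: δ(p1, x) = (p3, y, L) → yxxx[p3]yy
Step 13: δ(p3, y) = (p0, y, R) → yxxxy[p0]y
Step 14: δ(p0, y) = (p0, x, R) → yxxxyx[p0]□
Step 15: δ(p0, □) = (p1, x, L) → yxxxy[p1]xx
Step 16: δ(p1, x) = (p3, y, L) → yxxx[p3]yyx
Step 17: δ(p3, y) = (p0, y, R) → yxxxy[p0]yx
Step 18: δ(p0, y) = (p0, x, R) → yxxxyx[p0]x
Step 19: δ(p0, x) = (p1, y, R) → yxxxyxy[p1]□
Step 20: δ(p1, □) = (p2, □, L) → yxxxyx[p2]y□
Step 21: δ(p2, y) = (p0, y, R) → yxxxyxy[p0]□
Step 22: δ(p0, □) = (p1, x, L) → yxxxyx[p1]yx
Step 23: δ(p1, y) = (p0, x, L) → yxxxy[p0]xxx
Step 24: δ(p0, x) = (p1, y, R) → yxxxyy[p1]xx
Step 25: δ(p1, x) = (p3, y, L) → yxxxy[p3]yyx
Step 26: δ(p3, y) = (p0, y, R) → yxxxyy[p0]yx
Step 27: δ(p0, y) = (p0, x, R) → yxxxyyx[p0]x
Step 28: δ(p0, x) = (p1, y, R) → yxxxyyxy[p1]□
Step 29: δ(p1, □) = (p2, □, L) → yxxxyyx[p2]y□

The machine has not reached a halting state after 29 steps.
The machine did not halt within the 29-step bound.

Answer: No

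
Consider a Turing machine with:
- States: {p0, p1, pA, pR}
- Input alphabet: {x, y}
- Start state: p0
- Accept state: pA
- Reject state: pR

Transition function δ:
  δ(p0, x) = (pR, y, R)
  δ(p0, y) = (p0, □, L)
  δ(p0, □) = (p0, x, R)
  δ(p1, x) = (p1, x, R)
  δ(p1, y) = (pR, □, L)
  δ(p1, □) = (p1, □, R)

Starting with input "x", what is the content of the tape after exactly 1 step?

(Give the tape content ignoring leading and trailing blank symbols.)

Execution trace:
Initial: [p0]x
Step 1: δ(p0, x) = (pR, y, R) → y[pR]□

The machine reaches the reject state pR and halts.

After 1 step, the tape (ignoring leading/trailing blanks) is: y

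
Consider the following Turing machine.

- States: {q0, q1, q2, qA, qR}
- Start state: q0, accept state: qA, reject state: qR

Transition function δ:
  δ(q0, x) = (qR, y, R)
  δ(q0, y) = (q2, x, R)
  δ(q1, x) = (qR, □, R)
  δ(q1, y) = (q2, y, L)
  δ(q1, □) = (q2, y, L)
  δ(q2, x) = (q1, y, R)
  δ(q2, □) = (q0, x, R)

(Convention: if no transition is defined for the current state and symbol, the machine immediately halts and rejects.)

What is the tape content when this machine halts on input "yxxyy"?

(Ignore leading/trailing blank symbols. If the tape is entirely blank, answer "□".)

Execution trace:
Initial: [q0]yxxyy
Step 1: δ(q0, y) = (q2, x, R) → x[q2]xxyy
Step 2: δ(q2, x) = (q1, y, R) → xy[q1]xyy
Step 3: δ(q1, x) = (qR, □, R) → xy□[qR]yy

The machine reaches the reject state qR and halts.

Final tape (ignoring leading/trailing blanks): xy□yy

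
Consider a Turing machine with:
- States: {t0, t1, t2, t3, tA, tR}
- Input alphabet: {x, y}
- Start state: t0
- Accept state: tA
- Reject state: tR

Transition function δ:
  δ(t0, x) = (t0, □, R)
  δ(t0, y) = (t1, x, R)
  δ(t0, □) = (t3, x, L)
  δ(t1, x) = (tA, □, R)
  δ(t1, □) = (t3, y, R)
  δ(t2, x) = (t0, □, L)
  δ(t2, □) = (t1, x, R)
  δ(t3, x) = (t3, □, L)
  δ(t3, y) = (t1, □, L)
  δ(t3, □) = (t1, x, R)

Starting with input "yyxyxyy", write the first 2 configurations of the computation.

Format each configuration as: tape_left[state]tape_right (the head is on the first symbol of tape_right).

Transitions applied:
Step 1: δ(t0, y) = (t1, x, R)

The first 2 configurations are:
[t0]yyxyxyy ⊢ x[t1]yxyxyy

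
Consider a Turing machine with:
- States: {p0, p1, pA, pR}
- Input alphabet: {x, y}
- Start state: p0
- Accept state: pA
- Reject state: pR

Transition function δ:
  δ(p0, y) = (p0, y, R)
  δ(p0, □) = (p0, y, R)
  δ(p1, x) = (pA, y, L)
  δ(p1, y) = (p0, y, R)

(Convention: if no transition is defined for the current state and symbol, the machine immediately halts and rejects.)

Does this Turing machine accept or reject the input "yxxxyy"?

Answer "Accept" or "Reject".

Execution trace:
Initial: [p0]yxxxyy
Step 1: δ(p0, y) = (p0, y, R) → y[p0]xxxyy

No transition is defined for δ(p0, x). By convention the machine halts and rejects.

Answer: Reject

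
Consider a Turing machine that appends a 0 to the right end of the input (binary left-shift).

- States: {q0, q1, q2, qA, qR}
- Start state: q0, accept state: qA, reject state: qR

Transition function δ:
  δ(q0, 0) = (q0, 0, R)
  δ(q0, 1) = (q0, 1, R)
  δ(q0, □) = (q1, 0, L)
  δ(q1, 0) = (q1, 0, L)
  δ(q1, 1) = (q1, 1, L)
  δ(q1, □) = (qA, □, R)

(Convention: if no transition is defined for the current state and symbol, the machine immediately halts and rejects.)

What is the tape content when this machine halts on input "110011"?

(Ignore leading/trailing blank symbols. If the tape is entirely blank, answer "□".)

Execution trace:
Initial: [q0]110011
Step 1: δ(q0, 1) = (q0, 1, R) → 1[q0]10011
Step 2: δ(q0, 1) = (q0, 1, R) → 11[q0]0011
Step 3: δ(q0, 0) = (q0, 0, R) → 110[q0]011
Step 4: δ(q0, 0) = (q0, 0, R) → 1100[q0]11
Step 5: δ(q0, 1) = (q0, 1, R) → 11001[q0]1
Step 6: δ(q0, 1) = (q0, 1, R) → 110011[q0]□
Step 7: δ(q0, □) = (q1, 0, L) → 11001[q1]10
Step 8: δ(q1, 1) = (q1, 1, L) → 1100[q1]110
Step 9: δ(q1, 1) = (q1, 1, L) → 110[q1]0110
Step 10: δ(q1, 0) = (q1, 0, L) → 11[q1]00110
Step 11: δ(q1, 0) = (q1, 0, L) → 1[q1]100110
Step 12: δ(q1, 1) = (q1, 1, L) → [q1]1100110
Step 13: δ(q1, 1) = (q1, 1, L) → [q1]□1100110
Step 14: δ(q1, □) = (qA, □, R) → □[qA]1100110

The machine reaches the accept state qA and halts.

Final tape (ignoring leading/trailing blanks): 1100110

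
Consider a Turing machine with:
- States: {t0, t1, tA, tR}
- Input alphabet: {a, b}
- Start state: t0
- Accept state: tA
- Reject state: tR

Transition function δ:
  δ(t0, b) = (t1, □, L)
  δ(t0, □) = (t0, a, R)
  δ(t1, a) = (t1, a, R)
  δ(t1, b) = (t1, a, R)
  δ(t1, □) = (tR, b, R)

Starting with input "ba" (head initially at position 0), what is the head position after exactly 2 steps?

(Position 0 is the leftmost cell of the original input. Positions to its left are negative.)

Execution trace (head position shown):
Step 0: [t0]ba  (head at position 0)
Step 1: move left → [t1]□□a  (head at position -1)
Step 2: move right → b[tR]□a  (head at position 0)

After 2 steps, the head is at position 0.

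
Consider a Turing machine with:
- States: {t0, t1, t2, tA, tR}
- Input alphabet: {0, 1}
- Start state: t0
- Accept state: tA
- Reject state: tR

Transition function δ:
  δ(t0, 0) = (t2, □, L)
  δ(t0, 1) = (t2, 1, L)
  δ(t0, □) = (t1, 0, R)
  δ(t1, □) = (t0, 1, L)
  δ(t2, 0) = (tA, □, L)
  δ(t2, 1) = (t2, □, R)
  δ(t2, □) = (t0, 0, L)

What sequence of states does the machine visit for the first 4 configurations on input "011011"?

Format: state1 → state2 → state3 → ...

Execution trace:
Initial: [t0]011011
Step 1: δ(t0, 0) = (t2, □, L) → [t2]□□11011
Step 2: δ(t2, □) = (t0, 0, L) → [t0]□0□11011
Step 3: δ(t0, □) = (t1, 0, R) → 0[t1]0□11011

No transition is defined for δ(t1, 0). By convention the machine halts and rejects.

State sequence: t0 → t2 → t0 → t1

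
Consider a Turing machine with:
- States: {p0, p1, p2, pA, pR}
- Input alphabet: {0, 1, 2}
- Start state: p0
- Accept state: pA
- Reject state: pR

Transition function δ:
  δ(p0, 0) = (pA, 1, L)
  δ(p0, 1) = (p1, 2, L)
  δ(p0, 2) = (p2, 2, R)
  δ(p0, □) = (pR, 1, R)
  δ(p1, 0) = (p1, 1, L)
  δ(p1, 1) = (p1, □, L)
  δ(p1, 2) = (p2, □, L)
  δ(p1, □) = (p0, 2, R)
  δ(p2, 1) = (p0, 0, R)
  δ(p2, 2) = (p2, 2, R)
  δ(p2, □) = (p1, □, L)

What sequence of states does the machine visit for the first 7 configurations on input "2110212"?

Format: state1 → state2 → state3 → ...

Execution trace:
Initial: [p0]2110212
Step 1: δ(p0, 2) = (p2, 2, R) → 2[p2]110212
Step 2: δ(p2, 1) = (p0, 0, R) → 20[p0]10212
Step 3: δ(p0, 1) = (p1, 2, L) → 2[p1]020212
Step 4: δ(p1, 0) = (p1, 1, L) → [p1]2120212
Step 5: δ(p1, 2) = (p2, □, L) → [p2]□□120212
Step 6: δ(p2, □) = (p1, □, L) → [p1]□□□120212

State sequence: p0 → p2 → p0 → p1 → p1 → p2 → p1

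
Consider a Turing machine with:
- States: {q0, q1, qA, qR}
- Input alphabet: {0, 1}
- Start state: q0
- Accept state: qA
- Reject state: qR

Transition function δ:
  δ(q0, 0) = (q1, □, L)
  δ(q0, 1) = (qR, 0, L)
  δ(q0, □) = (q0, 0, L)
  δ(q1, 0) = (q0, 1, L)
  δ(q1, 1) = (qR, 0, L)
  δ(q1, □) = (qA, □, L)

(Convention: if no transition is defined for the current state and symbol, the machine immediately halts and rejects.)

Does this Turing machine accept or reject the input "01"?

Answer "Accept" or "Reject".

Execution trace:
Initial: [q0]01
Step 1: δ(q0, 0) = (q1, □, L) → [q1]□□1
Step 2: δ(q1, □) = (qA, □, L) → [qA]□□□1

The machine reaches the accept state qA and halts.

Answer: Accept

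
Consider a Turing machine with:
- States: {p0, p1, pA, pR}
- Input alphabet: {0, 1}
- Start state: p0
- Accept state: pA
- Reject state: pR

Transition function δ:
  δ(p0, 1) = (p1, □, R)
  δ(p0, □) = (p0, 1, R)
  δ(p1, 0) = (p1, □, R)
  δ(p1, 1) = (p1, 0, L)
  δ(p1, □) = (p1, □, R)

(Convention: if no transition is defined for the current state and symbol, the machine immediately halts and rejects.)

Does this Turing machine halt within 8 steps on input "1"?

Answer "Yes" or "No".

Execution trace:
Initial: [p0]1
Step 1: δ(p0, 1) = (p1, □, R) → □[p1]□
Step 2: δ(p1, □) = (p1, □, R) → □□[p1]□
Step 3: δ(p1, □) = (p1, □, R) → □□□[p1]□
Step 4: δ(p1, □) = (p1, □, R) → □□□□[p1]□
Step 5: δ(p1, □) = (p1, □, R) → □□□□□[p1]□
Step 6: δ(p1, □) = (p1, □, R) → □□□□□□[p1]□
Step 7: δ(p1, □) = (p1, □, R) → □□□□□□□[p1]□
Step 8: δ(p1, □) = (p1, □, R) → □□□□□□□□[p1]□

The machine has not reached a halting state after 8 steps.
The machine did not halt within the 8-step bound.

Answer: No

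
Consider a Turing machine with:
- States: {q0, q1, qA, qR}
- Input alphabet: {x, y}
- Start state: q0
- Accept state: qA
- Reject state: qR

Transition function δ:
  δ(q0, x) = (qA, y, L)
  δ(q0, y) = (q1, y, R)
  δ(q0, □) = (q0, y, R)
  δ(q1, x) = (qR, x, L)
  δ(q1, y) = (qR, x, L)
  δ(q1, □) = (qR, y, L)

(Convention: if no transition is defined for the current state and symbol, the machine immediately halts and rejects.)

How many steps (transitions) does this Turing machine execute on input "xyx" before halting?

Execution trace:
Initial: [q0]xyx
Step 1: δ(q0, x) = (qA, y, L) → [qA]□yyx

The machine reaches the accept state qA and halts.

The machine executed 1 step before halting.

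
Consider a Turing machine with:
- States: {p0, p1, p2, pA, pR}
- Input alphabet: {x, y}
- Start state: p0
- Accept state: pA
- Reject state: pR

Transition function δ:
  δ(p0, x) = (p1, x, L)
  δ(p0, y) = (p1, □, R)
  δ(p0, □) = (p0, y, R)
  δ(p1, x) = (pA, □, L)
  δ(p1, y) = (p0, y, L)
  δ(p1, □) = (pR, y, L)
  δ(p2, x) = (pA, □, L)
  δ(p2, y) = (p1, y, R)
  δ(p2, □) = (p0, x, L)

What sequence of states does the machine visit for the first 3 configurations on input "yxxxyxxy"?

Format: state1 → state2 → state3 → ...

Execution trace:
Initial: [p0]yxxxyxxy
Step 1: δ(p0, y) = (p1, □, R) → □[p1]xxxyxxy
Step 2: δ(p1, x) = (pA, □, L) → [pA]□□xxyxxy

The machine reaches the accept state pA and halts.

State sequence: p0 → p1 → pA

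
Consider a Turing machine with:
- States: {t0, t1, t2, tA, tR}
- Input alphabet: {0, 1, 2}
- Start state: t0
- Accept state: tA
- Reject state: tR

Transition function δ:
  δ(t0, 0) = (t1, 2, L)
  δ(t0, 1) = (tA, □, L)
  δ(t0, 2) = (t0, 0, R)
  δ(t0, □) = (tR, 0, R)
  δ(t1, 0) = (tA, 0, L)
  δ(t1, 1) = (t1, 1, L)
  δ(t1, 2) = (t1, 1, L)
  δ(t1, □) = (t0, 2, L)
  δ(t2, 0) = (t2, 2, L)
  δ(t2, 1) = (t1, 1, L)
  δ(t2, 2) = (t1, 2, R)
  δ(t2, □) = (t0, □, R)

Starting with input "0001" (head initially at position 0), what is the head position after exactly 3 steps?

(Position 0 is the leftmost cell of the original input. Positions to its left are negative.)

Execution trace (head position shown):
Step 0: [t0]0001  (head at position 0)
Step 1: move left → [t1]□2001  (head at position -1)
Step 2: move left → [t0]□22001  (head at position -2)
Step 3: move right → 0[tR]22001  (head at position -1)

After 3 steps, the head is at position -1.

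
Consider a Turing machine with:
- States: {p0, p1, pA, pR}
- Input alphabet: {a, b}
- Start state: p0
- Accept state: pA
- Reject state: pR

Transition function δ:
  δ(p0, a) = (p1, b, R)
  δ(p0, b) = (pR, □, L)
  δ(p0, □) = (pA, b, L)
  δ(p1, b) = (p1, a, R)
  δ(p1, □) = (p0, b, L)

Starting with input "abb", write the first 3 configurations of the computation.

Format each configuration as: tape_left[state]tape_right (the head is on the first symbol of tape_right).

Transitions applied:
Step 1: δ(p0, a) = (p1, b, R)
Step 2: δ(p1, b) = (p1, a, R)

The first 3 configurations are:
[p0]abb ⊢ b[p1]bb ⊢ ba[p1]b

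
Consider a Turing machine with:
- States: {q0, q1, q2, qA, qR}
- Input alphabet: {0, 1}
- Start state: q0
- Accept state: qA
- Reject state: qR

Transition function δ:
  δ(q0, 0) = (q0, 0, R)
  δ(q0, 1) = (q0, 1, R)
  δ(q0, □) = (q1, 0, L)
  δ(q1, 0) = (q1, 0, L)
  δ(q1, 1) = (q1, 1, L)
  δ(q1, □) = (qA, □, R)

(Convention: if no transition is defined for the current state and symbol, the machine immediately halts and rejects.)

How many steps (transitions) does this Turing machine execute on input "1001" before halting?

Execution trace:
Initial: [q0]1001
Step 1: δ(q0, 1) = (q0, 1, R) → 1[q0]001
Step 2: δ(q0, 0) = (q0, 0, R) → 10[q0]01
Step 3: δ(q0, 0) = (q0, 0, R) → 100[q0]1
Step 4: δ(q0, 1) = (q0, 1, R) → 1001[q0]□
Step 5: δ(q0, □) = (q1, 0, L) → 100[q1]10
Step 6: δ(q1, 1) = (q1, 1, L) → 10[q1]010
Step 7: δ(q1, 0) = (q1, 0, L) → 1[q1]0010
Step 8: δ(q1, 0) = (q1, 0, L) → [q1]10010
Step 9: δ(q1, 1) = (q1, 1, L) → [q1]□10010
Step 10: δ(q1, □) = (qA, □, R) → □[qA]10010

The machine reaches the accept state qA and halts.

The machine executed 10 steps before halting.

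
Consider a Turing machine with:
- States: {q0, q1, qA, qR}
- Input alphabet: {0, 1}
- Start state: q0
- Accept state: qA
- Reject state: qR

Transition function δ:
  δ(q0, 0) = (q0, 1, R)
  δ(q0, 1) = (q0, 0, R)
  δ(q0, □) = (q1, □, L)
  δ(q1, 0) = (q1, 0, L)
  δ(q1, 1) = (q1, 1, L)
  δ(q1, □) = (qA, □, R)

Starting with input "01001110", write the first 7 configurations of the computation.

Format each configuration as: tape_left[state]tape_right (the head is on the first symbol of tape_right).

Transitions applied:
Step 1: δ(q0, 0) = (q0, 1, R)
Step 2: δ(q0, 1) = (q0, 0, R)
Step 3: δ(q0, 0) = (q0, 1, R)
Step 4: δ(q0, 0) = (q0, 1, R)
Step 5: δ(q0, 1) = (q0, 0, R)
Step 6: δ(q0, 1) = (q0, 0, R)

The first 7 configurations are:
[q0]01001110 ⊢ 1[q0]1001110 ⊢ 10[q0]001110 ⊢ 101[q0]01110 ⊢ 1011[q0]1110 ⊢ 10110[q0]110 ⊢ 101100[q0]10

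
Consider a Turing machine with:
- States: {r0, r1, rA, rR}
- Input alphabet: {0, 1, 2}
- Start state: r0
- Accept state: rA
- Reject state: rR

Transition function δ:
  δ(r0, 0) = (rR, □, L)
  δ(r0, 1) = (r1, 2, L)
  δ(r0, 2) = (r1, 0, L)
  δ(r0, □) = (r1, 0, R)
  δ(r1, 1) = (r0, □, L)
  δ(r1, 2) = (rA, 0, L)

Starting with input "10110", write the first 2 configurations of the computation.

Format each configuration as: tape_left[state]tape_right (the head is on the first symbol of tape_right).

Transitions applied:
Step 1: δ(r0, 1) = (r1, 2, L)

The first 2 configurations are:
[r0]10110 ⊢ [r1]□20110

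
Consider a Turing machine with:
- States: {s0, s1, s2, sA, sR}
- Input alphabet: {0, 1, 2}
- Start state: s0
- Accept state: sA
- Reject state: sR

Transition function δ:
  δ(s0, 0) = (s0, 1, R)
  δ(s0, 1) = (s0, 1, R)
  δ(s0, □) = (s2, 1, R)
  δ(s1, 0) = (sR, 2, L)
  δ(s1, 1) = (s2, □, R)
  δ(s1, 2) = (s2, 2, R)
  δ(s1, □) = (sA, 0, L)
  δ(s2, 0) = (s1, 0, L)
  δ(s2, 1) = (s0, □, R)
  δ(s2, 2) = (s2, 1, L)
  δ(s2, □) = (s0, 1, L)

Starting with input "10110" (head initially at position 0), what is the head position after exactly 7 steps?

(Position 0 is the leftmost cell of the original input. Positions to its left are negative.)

Execution trace (head position shown):
Step 0: [s0]10110  (head at position 0)
Step 1: move right → 1[s0]0110  (head at position 1)
Step 2: move right → 11[s0]110  (head at position 2)
Step 3: move right → 111[s0]10  (head at position 3)
Step 4: move right → 1111[s0]0  (head at position 4)
Step 5: move right → 11111[s0]□  (head at position 5)
Step 6: move right → 111111[s2]□  (head at position 6)
Step 7: move left → 11111[s0]11  (head at position 5)

After 7 steps, the head is at position 5.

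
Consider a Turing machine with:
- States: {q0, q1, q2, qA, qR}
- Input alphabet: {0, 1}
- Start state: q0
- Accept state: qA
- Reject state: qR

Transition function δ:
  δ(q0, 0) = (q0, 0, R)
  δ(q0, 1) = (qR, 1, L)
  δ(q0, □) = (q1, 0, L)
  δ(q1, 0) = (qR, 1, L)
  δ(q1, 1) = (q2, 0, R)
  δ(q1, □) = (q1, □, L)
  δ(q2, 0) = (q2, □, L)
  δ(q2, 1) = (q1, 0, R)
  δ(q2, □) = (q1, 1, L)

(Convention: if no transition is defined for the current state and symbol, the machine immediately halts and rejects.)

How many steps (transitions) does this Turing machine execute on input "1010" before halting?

Execution trace:
Initial: [q0]1010
Step 1: δ(q0, 1) = (qR, 1, L) → [qR]□1010

The machine reaches the reject state qR and halts.

The machine executed 1 step before halting.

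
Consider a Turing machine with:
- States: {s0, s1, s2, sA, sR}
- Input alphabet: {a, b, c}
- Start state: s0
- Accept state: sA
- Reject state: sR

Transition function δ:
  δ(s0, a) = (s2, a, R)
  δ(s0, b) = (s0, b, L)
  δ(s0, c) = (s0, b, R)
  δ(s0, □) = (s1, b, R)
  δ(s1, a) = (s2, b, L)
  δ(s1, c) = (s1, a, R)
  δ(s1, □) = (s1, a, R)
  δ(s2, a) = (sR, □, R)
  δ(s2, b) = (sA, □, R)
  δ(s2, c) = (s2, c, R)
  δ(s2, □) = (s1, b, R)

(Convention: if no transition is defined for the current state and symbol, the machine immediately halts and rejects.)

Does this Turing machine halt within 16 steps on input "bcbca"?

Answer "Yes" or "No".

Execution trace:
Initial: [s0]bcbca
Step 1: δ(s0, b) = (s0, b, L) → [s0]□bcbca
Step 2: δ(s0, □) = (s1, b, R) → b[s1]bcbca

No transition is defined for δ(s1, b). By convention the machine halts and rejects.
The machine halted after 2 steps (within the 16-step bound).

Answer: Yes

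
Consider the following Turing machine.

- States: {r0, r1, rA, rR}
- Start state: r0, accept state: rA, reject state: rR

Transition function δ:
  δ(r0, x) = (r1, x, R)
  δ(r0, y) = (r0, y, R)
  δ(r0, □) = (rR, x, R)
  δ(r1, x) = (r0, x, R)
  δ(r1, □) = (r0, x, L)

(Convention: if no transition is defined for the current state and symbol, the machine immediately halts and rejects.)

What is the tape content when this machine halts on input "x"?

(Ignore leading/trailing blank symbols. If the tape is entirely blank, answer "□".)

Execution trace:
Initial: [r0]x
Step 1: δ(r0, x) = (r1, x, R) → x[r1]□
Step 2: δ(r1, □) = (r0, x, L) → [r0]xx
Step 3: δ(r0, x) = (r1, x, R) → x[r1]x
Step 4: δ(r1, x) = (r0, x, R) → xx[r0]□
Step 5: δ(r0, □) = (rR, x, R) → xxx[rR]□

The machine reaches the reject state rR and halts.

Final tape (ignoring leading/trailing blanks): xxx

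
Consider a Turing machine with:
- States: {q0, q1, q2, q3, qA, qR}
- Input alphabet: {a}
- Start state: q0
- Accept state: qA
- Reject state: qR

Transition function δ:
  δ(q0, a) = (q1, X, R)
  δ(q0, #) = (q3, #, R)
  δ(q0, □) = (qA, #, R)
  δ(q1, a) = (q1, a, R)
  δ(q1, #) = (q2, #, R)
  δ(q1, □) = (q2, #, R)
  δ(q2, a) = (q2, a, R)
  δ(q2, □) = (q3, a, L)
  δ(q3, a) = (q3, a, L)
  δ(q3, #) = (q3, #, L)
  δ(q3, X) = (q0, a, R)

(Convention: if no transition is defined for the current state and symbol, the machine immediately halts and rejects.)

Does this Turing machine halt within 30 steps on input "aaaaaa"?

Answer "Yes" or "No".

Execution trace:
Initial: [q0]aaaaaa
Step 1: δ(q0, a) = (q1, X, R) → X[q1]aaaaa
Step 2: δ(q1, a) = (q1, a, R) → Xa[q1]aaaa
Step 3: δ(q1, a) = (q1, a, R) → Xaa[q1]aaa
Step 4: δ(q1, a) = (q1, a, R) → Xaaa[q1]aa
Step 5: δ(q1, a) = (q1, a, R) → Xaaaa[q1]a
Step 6: δ(q1, a) = (q1, a, R) → Xaaaaa[q1]□
Step 7: δ(q1, □) = (q2, #, R) → Xaaaaa#[q2]□
Step 8: δ(q2, □) = (q3, a, L) → Xaaaaa[q3]#a
Step 9: δ(q3, #) = (q3, #, L) → Xaaaa[q3]a#a
Step 10: δ(q3, a) = (q3, a, L) → Xaaa[q3]aa#a
Step 11: δ(q3, a) = (q3, a, L) → Xaa[q3]aaa#a
Step 12: δ(q3, a) = (q3, a, L) → Xa[q3]aaaa#a
Step 13: δ(q3, a) = (q3, a, L) → X[q3]aaaaa#a
Step 14: δ(q3, a) = (q3, a, L) → [q3]Xaaaaa#a
Step 15: δ(q3, X) = (q0, a, R) → a[q0]aaaaa#a
Step 16: δ(q0, a) = (q1, X, R) → aX[q1]aaaa#a
Step 17: δ(q1, a) = (q1, a, R) → aXa[q1]aaa#a
Step 18: δ(q1, a) = (q1, a, R) → aXaa[q1]aa#a
Step 19: δ(q1, a) = (q1, a, R) → aXaaa[q1]a#a
Step 20: δ(q1, a) = (q1, a, R) → aXaaaa[q1]#a
Step 21: δ(q1, #) = (q2, #, R) → aXaaaa#[q2]a
Step 22: δ(q2, a) = (q2, a, R) → aXaaaa#a[q2]□
Step 23: δ(q2, □) = (q3, a, L) → aXaaaa#[q3]aa
Step 24: δ(q3, a) = (q3, a, L) → aXaaaa[q3]#aa
Step 25: δ(q3, #) = (q3, #, L) → aXaaa[q3]a#aa
Step 26: δ(q3, a) = (q3, a, L) → aXaa[q3]aa#aa
Step 27: δ(q3, a) = (q3, a, L) → aXa[q3]aaa#aa
Step 28: δ(q3, a) = (q3, a, L) → aX[q3]aaaa#aa
Step 29: δ(q3, a) = (q3, a, L) → a[q3]Xaaaa#aa
Step 30: δ(q3, X) = (q0, a, R) → aa[q0]aaaa#aa

The machine has not reached a halting state after 30 steps.
The machine did not halt within the 30-step bound.

Answer: No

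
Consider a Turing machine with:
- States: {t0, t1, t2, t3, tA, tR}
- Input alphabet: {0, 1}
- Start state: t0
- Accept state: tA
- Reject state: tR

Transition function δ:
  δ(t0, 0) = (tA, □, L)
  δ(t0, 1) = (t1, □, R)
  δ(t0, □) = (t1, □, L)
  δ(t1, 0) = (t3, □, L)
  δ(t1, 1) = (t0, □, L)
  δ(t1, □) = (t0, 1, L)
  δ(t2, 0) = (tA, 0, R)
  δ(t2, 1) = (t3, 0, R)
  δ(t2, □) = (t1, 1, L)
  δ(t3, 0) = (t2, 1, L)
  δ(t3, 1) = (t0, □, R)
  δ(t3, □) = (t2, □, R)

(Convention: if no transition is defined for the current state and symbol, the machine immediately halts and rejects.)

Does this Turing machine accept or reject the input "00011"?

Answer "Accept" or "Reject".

Execution trace:
Initial: [t0]00011
Step 1: δ(t0, 0) = (tA, □, L) → [tA]□□0011

The machine reaches the accept state tA and halts.

Answer: Accept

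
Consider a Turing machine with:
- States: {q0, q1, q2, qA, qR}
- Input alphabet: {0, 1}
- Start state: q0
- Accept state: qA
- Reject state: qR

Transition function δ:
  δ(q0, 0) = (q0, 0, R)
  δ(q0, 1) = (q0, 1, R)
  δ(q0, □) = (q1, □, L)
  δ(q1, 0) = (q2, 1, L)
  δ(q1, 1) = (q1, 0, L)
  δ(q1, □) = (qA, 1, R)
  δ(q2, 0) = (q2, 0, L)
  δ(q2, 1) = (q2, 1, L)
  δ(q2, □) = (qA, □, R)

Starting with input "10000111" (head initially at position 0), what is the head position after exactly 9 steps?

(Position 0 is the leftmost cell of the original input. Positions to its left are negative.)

Execution trace (head position shown):
Step 0: [q0]10000111  (head at position 0)
Step 1: move right → 1[q0]0000111  (head at position 1)
Step 2: move right → 10[q0]000111  (head at position 2)
Step 3: move right → 100[q0]00111  (head at position 3)
Step 4: move right → 1000[q0]0111  (head at position 4)
Step 5: move right → 10000[q0]111  (head at position 5)
Step 6: move right → 100001[q0]11  (head at position 6)
Step 7: move right → 1000011[q0]1  (head at position 7)
Step 8: move right → 10000111[q0]□  (head at position 8)
Step 9: move left → 1000011[q1]1□  (head at position 7)

After 9 steps, the head is at position 7.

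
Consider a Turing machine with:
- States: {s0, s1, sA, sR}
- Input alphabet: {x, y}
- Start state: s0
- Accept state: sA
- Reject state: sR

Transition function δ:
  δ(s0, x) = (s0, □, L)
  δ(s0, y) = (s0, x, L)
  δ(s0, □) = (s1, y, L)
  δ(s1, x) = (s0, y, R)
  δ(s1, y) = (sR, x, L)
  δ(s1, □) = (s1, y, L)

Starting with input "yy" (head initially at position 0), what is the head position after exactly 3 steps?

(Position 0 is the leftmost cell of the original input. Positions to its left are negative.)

Execution trace (head position shown):
Step 0: [s0]yy  (head at position 0)
Step 1: move left → [s0]□xy  (head at position -1)
Step 2: move left → [s1]□yxy  (head at position -2)
Step 3: move left → [s1]□yyxy  (head at position -3)

After 3 steps, the head is at position -3.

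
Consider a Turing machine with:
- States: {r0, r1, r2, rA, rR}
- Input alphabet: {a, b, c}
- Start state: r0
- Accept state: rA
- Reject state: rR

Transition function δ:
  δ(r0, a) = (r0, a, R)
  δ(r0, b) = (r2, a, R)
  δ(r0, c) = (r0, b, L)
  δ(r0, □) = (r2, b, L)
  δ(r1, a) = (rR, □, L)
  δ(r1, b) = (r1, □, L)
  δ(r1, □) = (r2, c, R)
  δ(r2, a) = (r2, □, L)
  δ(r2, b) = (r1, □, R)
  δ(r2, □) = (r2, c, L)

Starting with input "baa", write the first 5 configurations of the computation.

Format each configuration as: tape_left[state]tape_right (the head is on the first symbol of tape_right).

Transitions applied:
Step 1: δ(r0, b) = (r2, a, R)
Step 2: δ(r2, a) = (r2, □, L)
Step 3: δ(r2, a) = (r2, □, L)
Step 4: δ(r2, □) = (r2, c, L)

The first 5 configurations are:
[r0]baa ⊢ a[r2]aa ⊢ [r2]a□a ⊢ [r2]□□□a ⊢ [r2]□c□□a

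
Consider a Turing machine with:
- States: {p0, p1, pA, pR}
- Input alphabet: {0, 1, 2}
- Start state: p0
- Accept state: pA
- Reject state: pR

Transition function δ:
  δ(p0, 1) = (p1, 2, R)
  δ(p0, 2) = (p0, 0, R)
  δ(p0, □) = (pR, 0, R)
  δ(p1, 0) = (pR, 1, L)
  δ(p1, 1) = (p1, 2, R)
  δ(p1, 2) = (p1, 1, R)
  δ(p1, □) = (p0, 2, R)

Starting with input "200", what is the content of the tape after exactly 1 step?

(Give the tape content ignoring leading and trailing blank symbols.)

Execution trace:
Initial: [p0]200
Step 1: δ(p0, 2) = (p0, 0, R) → 0[p0]00

No transition is defined for δ(p0, 0). By convention the machine halts and rejects.

After 1 step, the tape (ignoring leading/trailing blanks) is: 000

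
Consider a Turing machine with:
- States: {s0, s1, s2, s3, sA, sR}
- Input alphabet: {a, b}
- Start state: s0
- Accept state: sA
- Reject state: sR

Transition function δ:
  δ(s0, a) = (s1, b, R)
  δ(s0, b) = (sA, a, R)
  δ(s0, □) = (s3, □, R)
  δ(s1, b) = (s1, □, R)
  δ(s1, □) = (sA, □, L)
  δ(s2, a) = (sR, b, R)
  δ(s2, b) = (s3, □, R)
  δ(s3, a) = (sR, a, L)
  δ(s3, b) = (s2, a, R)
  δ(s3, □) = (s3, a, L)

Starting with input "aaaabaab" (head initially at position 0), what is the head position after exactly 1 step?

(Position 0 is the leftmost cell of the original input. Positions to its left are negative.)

Execution trace (head position shown):
Step 0: [s0]aaaabaab  (head at position 0)
Step 1: move right → b[s1]aaabaab  (head at position 1)

After 1 step, the head is at position 1.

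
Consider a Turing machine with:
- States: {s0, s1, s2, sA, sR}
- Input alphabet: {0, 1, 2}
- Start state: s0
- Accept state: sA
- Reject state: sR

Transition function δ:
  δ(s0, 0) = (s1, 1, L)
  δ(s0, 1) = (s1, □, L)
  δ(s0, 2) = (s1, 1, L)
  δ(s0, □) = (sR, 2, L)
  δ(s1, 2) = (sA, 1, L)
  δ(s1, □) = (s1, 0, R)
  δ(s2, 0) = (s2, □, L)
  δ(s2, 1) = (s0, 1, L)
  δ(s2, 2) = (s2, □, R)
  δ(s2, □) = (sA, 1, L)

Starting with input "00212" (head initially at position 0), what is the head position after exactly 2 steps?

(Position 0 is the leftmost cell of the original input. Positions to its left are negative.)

Execution trace (head position shown):
Step 0: [s0]00212  (head at position 0)
Step 1: move left → [s1]□10212  (head at position -1)
Step 2: move right → 0[s1]10212  (head at position 0)

After 2 steps, the head is at position 0.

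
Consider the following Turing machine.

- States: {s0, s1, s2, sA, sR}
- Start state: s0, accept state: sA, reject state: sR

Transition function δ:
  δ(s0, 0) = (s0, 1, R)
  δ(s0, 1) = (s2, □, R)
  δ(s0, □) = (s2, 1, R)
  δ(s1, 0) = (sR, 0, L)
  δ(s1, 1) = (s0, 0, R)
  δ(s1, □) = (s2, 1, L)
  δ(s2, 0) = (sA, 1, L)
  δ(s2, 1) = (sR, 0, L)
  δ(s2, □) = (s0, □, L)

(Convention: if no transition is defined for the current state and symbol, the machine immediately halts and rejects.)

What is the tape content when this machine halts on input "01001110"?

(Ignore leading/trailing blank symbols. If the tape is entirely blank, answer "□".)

Execution trace:
Initial: [s0]01001110
Step 1: δ(s0, 0) = (s0, 1, R) → 1[s0]1001110
Step 2: δ(s0, 1) = (s2, □, R) → 1□[s2]001110
Step 3: δ(s2, 0) = (sA, 1, L) → 1[sA]□101110

The machine reaches the accept state sA and halts.

Final tape (ignoring leading/trailing blanks): 1□101110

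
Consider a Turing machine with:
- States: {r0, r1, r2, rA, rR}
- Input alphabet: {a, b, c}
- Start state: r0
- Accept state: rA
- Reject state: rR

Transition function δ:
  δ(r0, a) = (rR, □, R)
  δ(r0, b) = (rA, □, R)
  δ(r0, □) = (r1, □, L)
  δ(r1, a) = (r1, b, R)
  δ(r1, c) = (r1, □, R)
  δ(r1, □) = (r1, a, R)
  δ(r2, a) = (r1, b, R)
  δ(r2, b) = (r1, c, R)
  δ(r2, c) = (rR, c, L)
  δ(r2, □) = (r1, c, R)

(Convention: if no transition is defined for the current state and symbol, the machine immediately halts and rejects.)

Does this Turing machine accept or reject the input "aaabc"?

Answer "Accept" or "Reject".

Execution trace:
Initial: [r0]aaabc
Step 1: δ(r0, a) = (rR, □, R) → □[rR]aabc

The machine reaches the reject state rR and halts.

Answer: Reject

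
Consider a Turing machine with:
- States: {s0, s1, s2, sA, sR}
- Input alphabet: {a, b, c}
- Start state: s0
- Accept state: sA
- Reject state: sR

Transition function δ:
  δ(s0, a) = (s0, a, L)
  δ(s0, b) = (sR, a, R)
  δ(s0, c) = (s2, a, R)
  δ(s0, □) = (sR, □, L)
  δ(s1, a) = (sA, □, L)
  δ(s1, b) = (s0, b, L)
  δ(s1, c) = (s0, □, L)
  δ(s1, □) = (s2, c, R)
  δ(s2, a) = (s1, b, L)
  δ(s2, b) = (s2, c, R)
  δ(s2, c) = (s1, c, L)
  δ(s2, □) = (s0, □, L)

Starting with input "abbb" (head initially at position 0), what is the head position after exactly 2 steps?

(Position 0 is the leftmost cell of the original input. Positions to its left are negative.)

Execution trace (head position shown):
Step 0: [s0]abbb  (head at position 0)
Step 1: move left → [s0]□abbb  (head at position -1)
Step 2: move left → [sR]□□abbb  (head at position -2)

After 2 steps, the head is at position -2.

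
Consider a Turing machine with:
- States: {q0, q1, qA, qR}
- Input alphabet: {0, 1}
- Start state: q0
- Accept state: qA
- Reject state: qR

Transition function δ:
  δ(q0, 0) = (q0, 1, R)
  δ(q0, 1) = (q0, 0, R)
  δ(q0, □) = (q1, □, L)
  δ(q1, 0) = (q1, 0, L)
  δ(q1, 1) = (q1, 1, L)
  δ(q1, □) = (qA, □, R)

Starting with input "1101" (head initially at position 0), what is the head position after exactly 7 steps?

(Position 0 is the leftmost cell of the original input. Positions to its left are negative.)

Execution trace (head position shown):
Step 0: [q0]1101  (head at position 0)
Step 1: move right → 0[q0]101  (head at position 1)
Step 2: move right → 00[q0]01  (head at position 2)
Step 3: move right → 001[q0]1  (head at position 3)
Step 4: move right → 0010[q0]□  (head at position 4)
Step 5: move left → 001[q1]0□  (head at position 3)
Step 6: move left → 00[q1]10□  (head at position 2)
Step 7: move left → 0[q1]010□  (head at position 1)

After 7 steps, the head is at position 1.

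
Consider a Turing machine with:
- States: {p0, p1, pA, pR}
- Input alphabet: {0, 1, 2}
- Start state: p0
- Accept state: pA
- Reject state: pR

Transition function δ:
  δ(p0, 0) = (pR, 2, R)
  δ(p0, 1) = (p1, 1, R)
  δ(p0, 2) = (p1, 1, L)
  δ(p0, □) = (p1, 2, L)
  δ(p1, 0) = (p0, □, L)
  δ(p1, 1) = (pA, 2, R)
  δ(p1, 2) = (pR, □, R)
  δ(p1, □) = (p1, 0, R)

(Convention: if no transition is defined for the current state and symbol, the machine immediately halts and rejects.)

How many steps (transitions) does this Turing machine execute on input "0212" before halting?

Execution trace:
Initial: [p0]0212
Step 1: δ(p0, 0) = (pR, 2, R) → 2[pR]212

The machine reaches the reject state pR and halts.

The machine executed 1 step before halting.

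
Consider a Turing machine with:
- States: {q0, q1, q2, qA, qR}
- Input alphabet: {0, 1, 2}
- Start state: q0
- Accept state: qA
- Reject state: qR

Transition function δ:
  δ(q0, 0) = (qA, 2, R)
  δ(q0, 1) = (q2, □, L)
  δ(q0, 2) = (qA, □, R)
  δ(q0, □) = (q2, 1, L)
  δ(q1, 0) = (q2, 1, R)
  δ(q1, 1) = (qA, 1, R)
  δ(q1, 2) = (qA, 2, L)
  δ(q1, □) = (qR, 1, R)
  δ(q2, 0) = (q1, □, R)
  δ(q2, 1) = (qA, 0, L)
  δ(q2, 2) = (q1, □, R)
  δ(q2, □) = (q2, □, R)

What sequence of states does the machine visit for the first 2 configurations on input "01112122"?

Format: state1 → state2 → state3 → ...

Execution trace:
Initial: [q0]01112122
Step 1: δ(q0, 0) = (qA, 2, R) → 2[qA]1112122

The machine reaches the accept state qA and halts.

State sequence: q0 → qA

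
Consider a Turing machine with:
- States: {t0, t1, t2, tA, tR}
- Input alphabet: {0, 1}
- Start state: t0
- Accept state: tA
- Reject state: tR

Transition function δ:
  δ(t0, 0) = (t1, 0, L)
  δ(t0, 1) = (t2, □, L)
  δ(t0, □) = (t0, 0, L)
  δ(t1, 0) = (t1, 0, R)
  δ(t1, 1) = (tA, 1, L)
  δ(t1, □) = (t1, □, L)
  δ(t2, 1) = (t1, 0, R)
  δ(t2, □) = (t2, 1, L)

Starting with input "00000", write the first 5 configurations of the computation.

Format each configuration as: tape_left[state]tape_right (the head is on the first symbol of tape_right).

Transitions applied:
Step 1: δ(t0, 0) = (t1, 0, L)
Step 2: δ(t1, □) = (t1, □, L)
Step 3: δ(t1, □) = (t1, □, L)
Step 4: δ(t1, □) = (t1, □, L)

The first 5 configurations are:
[t0]00000 ⊢ [t1]□00000 ⊢ [t1]□□00000 ⊢ [t1]□□□00000 ⊢ [t1]□□□□00000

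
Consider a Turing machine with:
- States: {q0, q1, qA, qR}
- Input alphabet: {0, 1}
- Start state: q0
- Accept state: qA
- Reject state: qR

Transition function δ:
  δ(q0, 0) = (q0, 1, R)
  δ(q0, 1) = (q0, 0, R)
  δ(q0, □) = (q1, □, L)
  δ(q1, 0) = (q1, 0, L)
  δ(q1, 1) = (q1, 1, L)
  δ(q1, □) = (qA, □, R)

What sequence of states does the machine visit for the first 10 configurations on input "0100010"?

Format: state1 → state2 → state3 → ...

Execution trace:
Initial: [q0]0100010
Step 1: δ(q0, 0) = (q0, 1, R) → 1[q0]100010
Step 2: δ(q0, 1) = (q0, 0, R) → 10[q0]00010
Step 3: δ(q0, 0) = (q0, 1, R) → 101[q0]0010
Step 4: δ(q0, 0) = (q0, 1, R) → 1011[q0]010
Step 5: δ(q0, 0) = (q0, 1, R) → 10111[q0]10
Step 6: δ(q0, 1) = (q0, 0, R) → 101110[q0]0
Step 7: δ(q0, 0) = (q0, 1, R) → 1011101[q0]□
Step 8: δ(q0, □) = (q1, □, L) → 101110[q1]1□
Step 9: δ(q1, 1) = (q1, 1, L) → 10111[q1]01□

State sequence: q0 → q0 → q0 → q0 → q0 → q0 → q0 → q0 → q1 → q1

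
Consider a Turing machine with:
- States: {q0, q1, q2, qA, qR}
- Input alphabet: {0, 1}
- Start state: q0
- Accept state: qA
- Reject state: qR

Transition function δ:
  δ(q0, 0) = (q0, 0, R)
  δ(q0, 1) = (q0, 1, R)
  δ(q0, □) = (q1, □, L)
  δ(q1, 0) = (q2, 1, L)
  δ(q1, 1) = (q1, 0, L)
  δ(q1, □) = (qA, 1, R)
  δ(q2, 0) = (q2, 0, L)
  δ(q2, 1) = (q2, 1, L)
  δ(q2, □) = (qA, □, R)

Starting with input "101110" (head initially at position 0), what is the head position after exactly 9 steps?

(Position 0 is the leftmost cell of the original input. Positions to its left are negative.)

Execution trace (head position shown):
Step 0: [q0]101110  (head at position 0)
Step 1: move right → 1[q0]01110  (head at position 1)
Step 2: move right → 10[q0]1110  (head at position 2)
Step 3: move right → 101[q0]110  (head at position 3)
Step 4: move right → 1011[q0]10  (head at position 4)
Step 5: move right → 10111[q0]0  (head at position 5)
Step 6: move right → 101110[q0]□  (head at position 6)
Step 7: move left → 10111[q1]0□  (head at position 5)
Step 8: move left → 1011[q2]11□  (head at position 4)
Step 9: move left → 101[q2]111□  (head at position 3)

After 9 steps, the head is at position 3.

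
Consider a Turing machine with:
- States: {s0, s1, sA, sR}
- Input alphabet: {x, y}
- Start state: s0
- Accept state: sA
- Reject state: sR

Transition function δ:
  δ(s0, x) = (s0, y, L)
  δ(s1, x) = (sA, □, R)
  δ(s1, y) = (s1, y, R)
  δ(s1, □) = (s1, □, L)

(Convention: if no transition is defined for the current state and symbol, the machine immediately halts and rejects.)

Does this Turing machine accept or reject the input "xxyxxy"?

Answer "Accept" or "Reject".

Execution trace:
Initial: [s0]xxyxxy
Step 1: δ(s0, x) = (s0, y, L) → [s0]□yxyxxy

No transition is defined for δ(s0, □). By convention the machine halts and rejects.

Answer: Reject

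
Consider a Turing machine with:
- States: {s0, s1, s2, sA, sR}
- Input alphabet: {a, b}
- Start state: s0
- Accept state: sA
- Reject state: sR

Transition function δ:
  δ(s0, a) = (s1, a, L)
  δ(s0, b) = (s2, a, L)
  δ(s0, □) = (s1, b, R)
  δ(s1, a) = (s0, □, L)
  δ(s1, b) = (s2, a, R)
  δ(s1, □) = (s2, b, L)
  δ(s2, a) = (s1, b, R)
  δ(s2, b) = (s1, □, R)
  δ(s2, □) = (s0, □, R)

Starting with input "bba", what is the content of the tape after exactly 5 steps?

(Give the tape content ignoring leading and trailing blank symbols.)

Execution trace:
Initial: [s0]bba
Step 1: δ(s0, b) = (s2, a, L) → [s2]□aba
Step 2: δ(s2, □) = (s0, □, R) → □[s0]aba
Step 3: δ(s0, a) = (s1, a, L) → [s1]□aba
Step 4: δ(s1, □) = (s2, b, L) → [s2]□baba
Step 5: δ(s2, □) = (s0, □, R) → □[s0]baba

After 5 steps, the tape (ignoring leading/trailing blanks) is: baba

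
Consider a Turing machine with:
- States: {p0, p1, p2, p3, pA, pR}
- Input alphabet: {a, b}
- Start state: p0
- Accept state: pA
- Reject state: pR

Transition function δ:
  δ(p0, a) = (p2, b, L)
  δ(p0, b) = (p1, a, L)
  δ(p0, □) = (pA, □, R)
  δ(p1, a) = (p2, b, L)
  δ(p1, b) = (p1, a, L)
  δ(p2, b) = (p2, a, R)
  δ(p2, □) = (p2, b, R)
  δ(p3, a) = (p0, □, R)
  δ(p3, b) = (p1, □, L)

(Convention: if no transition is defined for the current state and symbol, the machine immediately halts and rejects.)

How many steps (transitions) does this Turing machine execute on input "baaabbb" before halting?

Execution trace:
Initial: [p0]baaabbb
Step 1: δ(p0, b) = (p1, a, L) → [p1]□aaaabbb

No transition is defined for δ(p1, □). By convention the machine halts and rejects.

The machine executed 1 step before halting.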